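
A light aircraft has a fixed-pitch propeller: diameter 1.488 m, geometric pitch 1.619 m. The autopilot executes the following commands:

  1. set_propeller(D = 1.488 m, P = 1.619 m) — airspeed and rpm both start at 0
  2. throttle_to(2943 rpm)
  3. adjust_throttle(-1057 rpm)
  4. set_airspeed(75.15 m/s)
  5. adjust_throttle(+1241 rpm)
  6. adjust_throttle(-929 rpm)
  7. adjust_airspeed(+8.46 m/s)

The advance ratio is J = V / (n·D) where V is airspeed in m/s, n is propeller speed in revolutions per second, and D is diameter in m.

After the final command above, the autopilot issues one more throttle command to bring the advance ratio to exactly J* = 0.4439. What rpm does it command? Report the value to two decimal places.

set_propeller: D = 1.488 m, P = 1.619 m (p = P/D = 1.088038); state ← (V=0, rpm=0)
throttle_to(2943): rpm ← 2943
adjust_throttle(-1057): rpm ← 2943 -1057 = 1886
set_airspeed(75.15): V ← 75.15 m/s
adjust_throttle(+1241): rpm ← 1886 +1241 = 3127
adjust_throttle(-929): rpm ← 3127 -929 = 2198
adjust_airspeed(+8.46): V ← 75.15 +8.46 = 83.61 m/s
final state: V = 83.61 m/s, rpm = 2198 → n = rpm/60 = 36.633333 rev/s
target J* = 0.4439; solve J* = V/(n·D) for n: n = V/(J*·D) = 83.61/(0.4439 × 1.488) = 126.581474 rev/s
rpm = 60·n = 7594.888416

rpm = 7594.89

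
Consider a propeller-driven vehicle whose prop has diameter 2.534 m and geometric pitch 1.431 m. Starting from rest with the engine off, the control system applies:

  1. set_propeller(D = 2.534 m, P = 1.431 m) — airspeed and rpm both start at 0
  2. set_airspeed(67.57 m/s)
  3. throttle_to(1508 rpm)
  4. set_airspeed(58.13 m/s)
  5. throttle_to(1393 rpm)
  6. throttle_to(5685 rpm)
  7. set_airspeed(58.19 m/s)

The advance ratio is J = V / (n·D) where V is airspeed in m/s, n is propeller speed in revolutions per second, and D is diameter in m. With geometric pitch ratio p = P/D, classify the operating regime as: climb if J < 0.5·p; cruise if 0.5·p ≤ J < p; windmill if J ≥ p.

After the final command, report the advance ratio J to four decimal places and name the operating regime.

set_propeller: D = 2.534 m, P = 1.431 m (p = P/D = 0.564720); state ← (V=0, rpm=0)
set_airspeed(67.57): V ← 67.57 m/s
throttle_to(1508): rpm ← 1508
set_airspeed(58.13): V ← 58.13 m/s
throttle_to(1393): rpm ← 1393
throttle_to(5685): rpm ← 5685
set_airspeed(58.19): V ← 58.19 m/s
final state: V = 58.19 m/s, rpm = 5685 → n = rpm/60 = 94.750000 rev/s
J = V / (n·D) = 58.19 / (94.750000 × 2.534) = 0.242361
regime bands: climb J<0.2824 | cruise [0.2824, 0.5647) | windmill J≥0.5647
J = 0.2424 → climb

J = 0.2424, regime = climb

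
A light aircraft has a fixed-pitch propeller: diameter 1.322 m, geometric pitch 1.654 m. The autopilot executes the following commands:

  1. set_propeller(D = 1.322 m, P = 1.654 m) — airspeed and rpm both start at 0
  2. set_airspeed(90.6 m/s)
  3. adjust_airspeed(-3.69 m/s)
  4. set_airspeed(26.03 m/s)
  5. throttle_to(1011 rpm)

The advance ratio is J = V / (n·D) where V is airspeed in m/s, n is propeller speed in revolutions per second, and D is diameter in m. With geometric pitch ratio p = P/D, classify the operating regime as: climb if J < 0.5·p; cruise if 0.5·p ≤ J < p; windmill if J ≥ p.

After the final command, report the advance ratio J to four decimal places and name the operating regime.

set_propeller: D = 1.322 m, P = 1.654 m (p = P/D = 1.251135); state ← (V=0, rpm=0)
set_airspeed(90.6): V ← 90.6 m/s
adjust_airspeed(-3.69): V ← 90.6 -3.69 = 86.91 m/s
set_airspeed(26.03): V ← 26.03 m/s
throttle_to(1011): rpm ← 1011
final state: V = 26.03 m/s, rpm = 1011 → n = rpm/60 = 16.850000 rev/s
J = V / (n·D) = 26.03 / (16.850000 × 1.322) = 1.168538
regime bands: climb J<0.6256 | cruise [0.6256, 1.2511) | windmill J≥1.2511
J = 1.1685 → cruise

J = 1.1685, regime = cruise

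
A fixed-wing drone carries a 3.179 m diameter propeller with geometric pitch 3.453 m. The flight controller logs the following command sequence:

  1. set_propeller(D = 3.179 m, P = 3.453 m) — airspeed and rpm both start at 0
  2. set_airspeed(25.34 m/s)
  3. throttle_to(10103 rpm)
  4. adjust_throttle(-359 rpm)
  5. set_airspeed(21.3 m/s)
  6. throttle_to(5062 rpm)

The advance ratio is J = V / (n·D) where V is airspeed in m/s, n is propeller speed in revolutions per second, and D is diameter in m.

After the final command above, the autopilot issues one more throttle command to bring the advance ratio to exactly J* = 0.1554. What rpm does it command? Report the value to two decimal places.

rpm = 2586.96

set_propeller: D = 3.179 m, P = 3.453 m (p = P/D = 1.086191); state ← (V=0, rpm=0)
set_airspeed(25.34): V ← 25.34 m/s
throttle_to(10103): rpm ← 10103
adjust_throttle(-359): rpm ← 10103 -359 = 9744
set_airspeed(21.3): V ← 21.3 m/s
throttle_to(5062): rpm ← 5062
final state: V = 21.3 m/s, rpm = 5062 → n = rpm/60 = 84.366667 rev/s
target J* = 0.1554; solve J* = V/(n·D) for n: n = V/(J*·D) = 21.3/(0.1554 × 3.179) = 43.115960 rev/s
rpm = 60·n = 2586.957604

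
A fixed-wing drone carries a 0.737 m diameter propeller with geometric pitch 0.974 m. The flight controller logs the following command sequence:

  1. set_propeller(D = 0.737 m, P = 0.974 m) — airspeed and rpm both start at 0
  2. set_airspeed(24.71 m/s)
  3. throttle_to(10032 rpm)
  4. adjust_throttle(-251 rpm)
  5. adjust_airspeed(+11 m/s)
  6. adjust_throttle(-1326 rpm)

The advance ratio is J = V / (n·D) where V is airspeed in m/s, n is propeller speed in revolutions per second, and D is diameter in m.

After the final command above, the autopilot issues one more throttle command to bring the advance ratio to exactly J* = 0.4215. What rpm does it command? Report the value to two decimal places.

set_propeller: D = 0.737 m, P = 0.974 m (p = P/D = 1.321574); state ← (V=0, rpm=0)
set_airspeed(24.71): V ← 24.71 m/s
throttle_to(10032): rpm ← 10032
adjust_throttle(-251): rpm ← 10032 -251 = 9781
adjust_airspeed(+11): V ← 24.71 +11 = 35.71 m/s
adjust_throttle(-1326): rpm ← 9781 -1326 = 8455
final state: V = 35.71 m/s, rpm = 8455 → n = rpm/60 = 140.916667 rev/s
target J* = 0.4215; solve J* = V/(n·D) for n: n = V/(J*·D) = 35.71/(0.4215 × 0.737) = 114.954184 rev/s
rpm = 60·n = 6897.251047

rpm = 6897.25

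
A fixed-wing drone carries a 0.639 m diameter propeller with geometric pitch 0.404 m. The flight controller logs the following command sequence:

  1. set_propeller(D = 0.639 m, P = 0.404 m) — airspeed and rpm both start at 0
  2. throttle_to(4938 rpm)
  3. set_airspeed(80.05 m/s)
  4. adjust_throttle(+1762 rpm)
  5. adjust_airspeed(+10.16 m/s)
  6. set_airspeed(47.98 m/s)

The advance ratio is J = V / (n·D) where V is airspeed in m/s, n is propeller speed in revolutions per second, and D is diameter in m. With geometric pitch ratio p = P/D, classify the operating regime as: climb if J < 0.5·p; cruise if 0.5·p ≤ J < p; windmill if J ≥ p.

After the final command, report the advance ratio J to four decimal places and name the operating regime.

set_propeller: D = 0.639 m, P = 0.404 m (p = P/D = 0.632238); state ← (V=0, rpm=0)
throttle_to(4938): rpm ← 4938
set_airspeed(80.05): V ← 80.05 m/s
adjust_throttle(+1762): rpm ← 4938 +1762 = 6700
adjust_airspeed(+10.16): V ← 80.05 +10.16 = 90.21 m/s
set_airspeed(47.98): V ← 47.98 m/s
final state: V = 47.98 m/s, rpm = 6700 → n = rpm/60 = 111.666667 rev/s
J = V / (n·D) = 47.98 / (111.666667 × 0.639) = 0.672413
regime bands: climb J<0.3161 | cruise [0.3161, 0.6322) | windmill J≥0.6322
J = 0.6724 → windmill

J = 0.6724, regime = windmill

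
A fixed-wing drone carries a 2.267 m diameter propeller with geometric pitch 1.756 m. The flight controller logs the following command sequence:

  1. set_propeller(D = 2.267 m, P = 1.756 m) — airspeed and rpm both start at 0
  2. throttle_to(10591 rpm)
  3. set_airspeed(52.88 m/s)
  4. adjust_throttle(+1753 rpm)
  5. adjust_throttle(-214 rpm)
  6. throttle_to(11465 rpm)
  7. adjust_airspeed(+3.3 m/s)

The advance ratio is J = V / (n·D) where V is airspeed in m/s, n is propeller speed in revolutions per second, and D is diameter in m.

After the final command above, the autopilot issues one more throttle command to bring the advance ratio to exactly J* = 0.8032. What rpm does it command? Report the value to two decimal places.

rpm = 1851.22

set_propeller: D = 2.267 m, P = 1.756 m (p = P/D = 0.774592); state ← (V=0, rpm=0)
throttle_to(10591): rpm ← 10591
set_airspeed(52.88): V ← 52.88 m/s
adjust_throttle(+1753): rpm ← 10591 +1753 = 12344
adjust_throttle(-214): rpm ← 12344 -214 = 12130
throttle_to(11465): rpm ← 11465
adjust_airspeed(+3.3): V ← 52.88 +3.3 = 56.18 m/s
final state: V = 56.18 m/s, rpm = 11465 → n = rpm/60 = 191.083333 rev/s
target J* = 0.8032; solve J* = V/(n·D) for n: n = V/(J*·D) = 56.18/(0.8032 × 2.267) = 30.853648 rev/s
rpm = 60·n = 1851.218856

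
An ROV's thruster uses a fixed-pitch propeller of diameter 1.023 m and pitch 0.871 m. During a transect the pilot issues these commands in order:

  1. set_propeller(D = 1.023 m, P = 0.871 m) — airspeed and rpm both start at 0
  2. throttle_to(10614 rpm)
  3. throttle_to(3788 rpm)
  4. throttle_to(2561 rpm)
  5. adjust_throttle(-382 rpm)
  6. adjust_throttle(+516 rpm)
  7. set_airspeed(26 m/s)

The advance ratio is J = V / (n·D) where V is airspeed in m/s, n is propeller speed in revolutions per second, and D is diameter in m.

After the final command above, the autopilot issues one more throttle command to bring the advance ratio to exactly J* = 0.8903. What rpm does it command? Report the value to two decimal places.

rpm = 1712.82

set_propeller: D = 1.023 m, P = 0.871 m (p = P/D = 0.851417); state ← (V=0, rpm=0)
throttle_to(10614): rpm ← 10614
throttle_to(3788): rpm ← 3788
throttle_to(2561): rpm ← 2561
adjust_throttle(-382): rpm ← 2561 -382 = 2179
adjust_throttle(+516): rpm ← 2179 +516 = 2695
set_airspeed(26): V ← 26 m/s
final state: V = 26 m/s, rpm = 2695 → n = rpm/60 = 44.916667 rev/s
target J* = 0.8903; solve J* = V/(n·D) for n: n = V/(J*·D) = 26/(0.8903 × 1.023) = 28.547057 rev/s
rpm = 60·n = 1712.823415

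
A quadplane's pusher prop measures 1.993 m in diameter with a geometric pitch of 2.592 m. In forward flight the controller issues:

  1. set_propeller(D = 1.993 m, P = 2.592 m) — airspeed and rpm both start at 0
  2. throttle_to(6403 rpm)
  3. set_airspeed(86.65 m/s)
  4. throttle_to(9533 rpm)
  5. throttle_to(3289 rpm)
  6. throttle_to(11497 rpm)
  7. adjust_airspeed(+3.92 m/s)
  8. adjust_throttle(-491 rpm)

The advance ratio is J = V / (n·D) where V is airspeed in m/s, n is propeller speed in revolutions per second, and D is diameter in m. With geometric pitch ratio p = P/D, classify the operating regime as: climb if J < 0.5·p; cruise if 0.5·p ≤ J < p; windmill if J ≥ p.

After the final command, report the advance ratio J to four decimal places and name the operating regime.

set_propeller: D = 1.993 m, P = 2.592 m (p = P/D = 1.300552); state ← (V=0, rpm=0)
throttle_to(6403): rpm ← 6403
set_airspeed(86.65): V ← 86.65 m/s
throttle_to(9533): rpm ← 9533
throttle_to(3289): rpm ← 3289
throttle_to(11497): rpm ← 11497
adjust_airspeed(+3.92): V ← 86.65 +3.92 = 90.57 m/s
adjust_throttle(-491): rpm ← 11497 -491 = 11006
final state: V = 90.57 m/s, rpm = 11006 → n = rpm/60 = 183.433333 rev/s
J = V / (n·D) = 90.57 / (183.433333 × 1.993) = 0.247742
regime bands: climb J<0.6503 | cruise [0.6503, 1.3006) | windmill J≥1.3006
J = 0.2477 → climb

J = 0.2477, regime = climb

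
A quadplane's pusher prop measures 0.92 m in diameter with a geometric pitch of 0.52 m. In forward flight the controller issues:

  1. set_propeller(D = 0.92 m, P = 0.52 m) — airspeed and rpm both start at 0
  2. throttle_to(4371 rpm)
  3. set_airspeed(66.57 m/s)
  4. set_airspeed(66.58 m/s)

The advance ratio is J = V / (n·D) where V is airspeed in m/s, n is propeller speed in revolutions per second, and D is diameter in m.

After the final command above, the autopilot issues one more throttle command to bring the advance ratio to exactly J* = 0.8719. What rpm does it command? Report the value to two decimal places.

rpm = 4980.13

set_propeller: D = 0.92 m, P = 0.52 m (p = P/D = 0.565217); state ← (V=0, rpm=0)
throttle_to(4371): rpm ← 4371
set_airspeed(66.57): V ← 66.57 m/s
set_airspeed(66.58): V ← 66.58 m/s
final state: V = 66.58 m/s, rpm = 4371 → n = rpm/60 = 72.850000 rev/s
target J* = 0.8719; solve J* = V/(n·D) for n: n = V/(J*·D) = 66.58/(0.8719 × 0.92) = 83.002139 rev/s
rpm = 60·n = 4980.128355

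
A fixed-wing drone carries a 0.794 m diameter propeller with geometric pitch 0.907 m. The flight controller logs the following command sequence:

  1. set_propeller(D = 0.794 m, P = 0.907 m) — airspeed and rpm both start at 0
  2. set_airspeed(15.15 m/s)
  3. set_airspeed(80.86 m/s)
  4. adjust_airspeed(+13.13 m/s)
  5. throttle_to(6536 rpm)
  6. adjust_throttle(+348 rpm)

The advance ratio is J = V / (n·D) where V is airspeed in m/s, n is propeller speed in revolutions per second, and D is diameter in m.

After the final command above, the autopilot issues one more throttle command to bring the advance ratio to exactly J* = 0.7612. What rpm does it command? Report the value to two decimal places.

set_propeller: D = 0.794 m, P = 0.907 m (p = P/D = 1.142317); state ← (V=0, rpm=0)
set_airspeed(15.15): V ← 15.15 m/s
set_airspeed(80.86): V ← 80.86 m/s
adjust_airspeed(+13.13): V ← 80.86 +13.13 = 93.99 m/s
throttle_to(6536): rpm ← 6536
adjust_throttle(+348): rpm ← 6536 +348 = 6884
final state: V = 93.99 m/s, rpm = 6884 → n = rpm/60 = 114.733333 rev/s
target J* = 0.7612; solve J* = V/(n·D) for n: n = V/(J*·D) = 93.99/(0.7612 × 0.794) = 155.511449 rev/s
rpm = 60·n = 9330.686931

rpm = 9330.69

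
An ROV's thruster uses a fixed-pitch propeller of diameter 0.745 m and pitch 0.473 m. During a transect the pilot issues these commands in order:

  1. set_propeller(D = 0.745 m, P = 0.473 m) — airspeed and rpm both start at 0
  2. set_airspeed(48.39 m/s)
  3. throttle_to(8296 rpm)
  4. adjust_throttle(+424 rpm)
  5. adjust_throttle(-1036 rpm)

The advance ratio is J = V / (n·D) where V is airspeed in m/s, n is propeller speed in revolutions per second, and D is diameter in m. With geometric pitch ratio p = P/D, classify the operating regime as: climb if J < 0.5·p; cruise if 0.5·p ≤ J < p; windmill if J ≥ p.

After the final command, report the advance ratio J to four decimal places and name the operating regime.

J = 0.5072, regime = cruise

set_propeller: D = 0.745 m, P = 0.473 m (p = P/D = 0.634899); state ← (V=0, rpm=0)
set_airspeed(48.39): V ← 48.39 m/s
throttle_to(8296): rpm ← 8296
adjust_throttle(+424): rpm ← 8296 +424 = 8720
adjust_throttle(-1036): rpm ← 8720 -1036 = 7684
final state: V = 48.39 m/s, rpm = 7684 → n = rpm/60 = 128.066667 rev/s
J = V / (n·D) = 48.39 / (128.066667 × 0.745) = 0.507181
regime bands: climb J<0.3174 | cruise [0.3174, 0.6349) | windmill J≥0.6349
J = 0.5072 → cruise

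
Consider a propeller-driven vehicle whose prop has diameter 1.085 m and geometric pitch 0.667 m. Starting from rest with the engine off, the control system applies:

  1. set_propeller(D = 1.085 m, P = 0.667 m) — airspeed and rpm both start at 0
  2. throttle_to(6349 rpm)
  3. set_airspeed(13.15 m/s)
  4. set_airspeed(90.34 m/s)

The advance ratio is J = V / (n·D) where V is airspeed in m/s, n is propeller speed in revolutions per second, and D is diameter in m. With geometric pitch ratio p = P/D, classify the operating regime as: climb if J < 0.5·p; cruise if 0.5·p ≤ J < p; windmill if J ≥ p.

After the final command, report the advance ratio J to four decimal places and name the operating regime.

J = 0.7869, regime = windmill

set_propeller: D = 1.085 m, P = 0.667 m (p = P/D = 0.614747); state ← (V=0, rpm=0)
throttle_to(6349): rpm ← 6349
set_airspeed(13.15): V ← 13.15 m/s
set_airspeed(90.34): V ← 90.34 m/s
final state: V = 90.34 m/s, rpm = 6349 → n = rpm/60 = 105.816667 rev/s
J = V / (n·D) = 90.34 / (105.816667 × 1.085) = 0.786858
regime bands: climb J<0.3074 | cruise [0.3074, 0.6147) | windmill J≥0.6147
J = 0.7869 → windmill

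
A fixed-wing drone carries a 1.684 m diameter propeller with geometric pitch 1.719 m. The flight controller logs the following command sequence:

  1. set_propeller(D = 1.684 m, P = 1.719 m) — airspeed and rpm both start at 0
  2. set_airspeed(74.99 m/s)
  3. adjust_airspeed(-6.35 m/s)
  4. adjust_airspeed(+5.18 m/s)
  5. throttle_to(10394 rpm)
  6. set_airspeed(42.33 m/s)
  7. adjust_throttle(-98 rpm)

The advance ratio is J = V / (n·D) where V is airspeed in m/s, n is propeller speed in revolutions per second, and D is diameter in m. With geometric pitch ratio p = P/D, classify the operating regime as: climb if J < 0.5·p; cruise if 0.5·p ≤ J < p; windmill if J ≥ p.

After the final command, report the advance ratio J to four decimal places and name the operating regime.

J = 0.1465, regime = climb

set_propeller: D = 1.684 m, P = 1.719 m (p = P/D = 1.020784); state ← (V=0, rpm=0)
set_airspeed(74.99): V ← 74.99 m/s
adjust_airspeed(-6.35): V ← 74.99 -6.35 = 68.64 m/s
adjust_airspeed(+5.18): V ← 68.64 +5.18 = 73.82 m/s
throttle_to(10394): rpm ← 10394
set_airspeed(42.33): V ← 42.33 m/s
adjust_throttle(-98): rpm ← 10394 -98 = 10296
final state: V = 42.33 m/s, rpm = 10296 → n = rpm/60 = 171.600000 rev/s
J = V / (n·D) = 42.33 / (171.600000 × 1.684) = 0.146484
regime bands: climb J<0.5104 | cruise [0.5104, 1.0208) | windmill J≥1.0208
J = 0.1465 → climb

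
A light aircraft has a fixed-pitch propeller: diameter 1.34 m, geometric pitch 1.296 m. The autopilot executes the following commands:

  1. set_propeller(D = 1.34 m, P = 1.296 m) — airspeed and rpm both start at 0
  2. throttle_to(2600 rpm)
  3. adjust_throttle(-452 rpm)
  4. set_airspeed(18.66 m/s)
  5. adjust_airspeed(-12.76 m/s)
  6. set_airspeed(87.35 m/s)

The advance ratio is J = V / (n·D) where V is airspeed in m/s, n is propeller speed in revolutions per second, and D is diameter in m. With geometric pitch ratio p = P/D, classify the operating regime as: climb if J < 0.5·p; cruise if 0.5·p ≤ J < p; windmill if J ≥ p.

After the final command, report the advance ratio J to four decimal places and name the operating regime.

J = 1.8209, regime = windmill

set_propeller: D = 1.34 m, P = 1.296 m (p = P/D = 0.967164); state ← (V=0, rpm=0)
throttle_to(2600): rpm ← 2600
adjust_throttle(-452): rpm ← 2600 -452 = 2148
set_airspeed(18.66): V ← 18.66 m/s
adjust_airspeed(-12.76): V ← 18.66 -12.76 = 5.9 m/s
set_airspeed(87.35): V ← 87.35 m/s
final state: V = 87.35 m/s, rpm = 2148 → n = rpm/60 = 35.800000 rev/s
J = V / (n·D) = 87.35 / (35.800000 × 1.34) = 1.820854
regime bands: climb J<0.4836 | cruise [0.4836, 0.9672) | windmill J≥0.9672
J = 1.8209 → windmill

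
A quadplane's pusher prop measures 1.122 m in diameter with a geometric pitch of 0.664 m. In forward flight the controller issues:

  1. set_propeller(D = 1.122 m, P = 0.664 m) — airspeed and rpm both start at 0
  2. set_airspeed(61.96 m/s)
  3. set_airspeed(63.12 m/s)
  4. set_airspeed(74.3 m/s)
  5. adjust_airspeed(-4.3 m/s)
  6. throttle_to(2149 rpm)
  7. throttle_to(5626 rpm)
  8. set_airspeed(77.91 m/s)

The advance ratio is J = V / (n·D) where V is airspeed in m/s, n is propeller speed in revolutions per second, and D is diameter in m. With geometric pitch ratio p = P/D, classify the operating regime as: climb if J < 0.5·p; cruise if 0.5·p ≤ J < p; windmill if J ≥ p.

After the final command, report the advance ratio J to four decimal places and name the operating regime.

J = 0.7405, regime = windmill

set_propeller: D = 1.122 m, P = 0.664 m (p = P/D = 0.591800); state ← (V=0, rpm=0)
set_airspeed(61.96): V ← 61.96 m/s
set_airspeed(63.12): V ← 63.12 m/s
set_airspeed(74.3): V ← 74.3 m/s
adjust_airspeed(-4.3): V ← 74.3 -4.3 = 70 m/s
throttle_to(2149): rpm ← 2149
throttle_to(5626): rpm ← 5626
set_airspeed(77.91): V ← 77.91 m/s
final state: V = 77.91 m/s, rpm = 5626 → n = rpm/60 = 93.766667 rev/s
J = V / (n·D) = 77.91 / (93.766667 × 1.122) = 0.740546
regime bands: climb J<0.2959 | cruise [0.2959, 0.5918) | windmill J≥0.5918
J = 0.7405 → windmill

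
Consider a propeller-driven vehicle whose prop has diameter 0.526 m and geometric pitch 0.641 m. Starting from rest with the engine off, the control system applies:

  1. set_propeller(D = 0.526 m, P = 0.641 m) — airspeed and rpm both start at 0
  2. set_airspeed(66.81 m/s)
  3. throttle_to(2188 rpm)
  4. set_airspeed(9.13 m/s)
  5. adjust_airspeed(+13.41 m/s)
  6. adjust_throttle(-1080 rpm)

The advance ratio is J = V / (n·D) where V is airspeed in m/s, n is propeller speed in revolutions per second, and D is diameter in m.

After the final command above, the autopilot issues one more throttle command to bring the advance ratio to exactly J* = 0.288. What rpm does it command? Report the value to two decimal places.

set_propeller: D = 0.526 m, P = 0.641 m (p = P/D = 1.218631); state ← (V=0, rpm=0)
set_airspeed(66.81): V ← 66.81 m/s
throttle_to(2188): rpm ← 2188
set_airspeed(9.13): V ← 9.13 m/s
adjust_airspeed(+13.41): V ← 9.13 +13.41 = 22.54 m/s
adjust_throttle(-1080): rpm ← 2188 -1080 = 1108
final state: V = 22.54 m/s, rpm = 1108 → n = rpm/60 = 18.466667 rev/s
target J* = 0.288; solve J* = V/(n·D) for n: n = V/(J*·D) = 22.54/(0.288 × 0.526) = 148.790663 rev/s
rpm = 60·n = 8927.439797

rpm = 8927.44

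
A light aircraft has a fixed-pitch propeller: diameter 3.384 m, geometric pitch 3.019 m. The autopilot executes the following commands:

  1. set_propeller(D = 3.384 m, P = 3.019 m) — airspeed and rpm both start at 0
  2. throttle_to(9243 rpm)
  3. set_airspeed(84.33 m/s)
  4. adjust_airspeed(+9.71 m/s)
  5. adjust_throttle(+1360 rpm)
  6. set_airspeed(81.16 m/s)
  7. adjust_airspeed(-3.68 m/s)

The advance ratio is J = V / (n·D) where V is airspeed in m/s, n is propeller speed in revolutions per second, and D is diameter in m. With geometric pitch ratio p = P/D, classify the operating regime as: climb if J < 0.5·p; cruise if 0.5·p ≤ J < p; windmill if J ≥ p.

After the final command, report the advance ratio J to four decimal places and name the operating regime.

set_propeller: D = 3.384 m, P = 3.019 m (p = P/D = 0.892139); state ← (V=0, rpm=0)
throttle_to(9243): rpm ← 9243
set_airspeed(84.33): V ← 84.33 m/s
adjust_airspeed(+9.71): V ← 84.33 +9.71 = 94.04 m/s
adjust_throttle(+1360): rpm ← 9243 +1360 = 10603
set_airspeed(81.16): V ← 81.16 m/s
adjust_airspeed(-3.68): V ← 81.16 -3.68 = 77.48 m/s
final state: V = 77.48 m/s, rpm = 10603 → n = rpm/60 = 176.716667 rev/s
J = V / (n·D) = 77.48 / (176.716667 × 3.384) = 0.129563
regime bands: climb J<0.4461 | cruise [0.4461, 0.8921) | windmill J≥0.8921
J = 0.1296 → climb

J = 0.1296, regime = climb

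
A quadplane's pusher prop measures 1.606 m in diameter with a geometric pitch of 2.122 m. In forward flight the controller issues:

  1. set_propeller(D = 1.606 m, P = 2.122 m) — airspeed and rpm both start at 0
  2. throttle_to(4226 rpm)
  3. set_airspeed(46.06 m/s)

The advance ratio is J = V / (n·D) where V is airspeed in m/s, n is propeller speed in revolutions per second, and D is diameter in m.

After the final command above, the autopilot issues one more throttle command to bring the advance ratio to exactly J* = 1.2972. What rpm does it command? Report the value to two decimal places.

set_propeller: D = 1.606 m, P = 2.122 m (p = P/D = 1.321295); state ← (V=0, rpm=0)
throttle_to(4226): rpm ← 4226
set_airspeed(46.06): V ← 46.06 m/s
final state: V = 46.06 m/s, rpm = 4226 → n = rpm/60 = 70.433333 rev/s
target J* = 1.2972; solve J* = V/(n·D) for n: n = V/(J*·D) = 46.06/(1.2972 × 1.606) = 22.109120 rev/s
rpm = 60·n = 1326.547187

rpm = 1326.55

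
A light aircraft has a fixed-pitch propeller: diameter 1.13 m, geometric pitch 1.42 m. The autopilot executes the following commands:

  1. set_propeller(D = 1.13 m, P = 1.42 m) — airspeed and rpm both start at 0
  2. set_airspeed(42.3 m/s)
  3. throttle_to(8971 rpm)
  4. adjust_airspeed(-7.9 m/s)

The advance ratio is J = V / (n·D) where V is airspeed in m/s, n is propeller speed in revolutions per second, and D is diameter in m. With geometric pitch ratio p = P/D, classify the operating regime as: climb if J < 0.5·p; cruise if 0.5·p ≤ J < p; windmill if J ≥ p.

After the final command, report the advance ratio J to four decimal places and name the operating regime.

J = 0.2036, regime = climb

set_propeller: D = 1.13 m, P = 1.42 m (p = P/D = 1.256637); state ← (V=0, rpm=0)
set_airspeed(42.3): V ← 42.3 m/s
throttle_to(8971): rpm ← 8971
adjust_airspeed(-7.9): V ← 42.3 -7.9 = 34.4 m/s
final state: V = 34.4 m/s, rpm = 8971 → n = rpm/60 = 149.516667 rev/s
J = V / (n·D) = 34.4 / (149.516667 × 1.13) = 0.203606
regime bands: climb J<0.6283 | cruise [0.6283, 1.2566) | windmill J≥1.2566
J = 0.2036 → climb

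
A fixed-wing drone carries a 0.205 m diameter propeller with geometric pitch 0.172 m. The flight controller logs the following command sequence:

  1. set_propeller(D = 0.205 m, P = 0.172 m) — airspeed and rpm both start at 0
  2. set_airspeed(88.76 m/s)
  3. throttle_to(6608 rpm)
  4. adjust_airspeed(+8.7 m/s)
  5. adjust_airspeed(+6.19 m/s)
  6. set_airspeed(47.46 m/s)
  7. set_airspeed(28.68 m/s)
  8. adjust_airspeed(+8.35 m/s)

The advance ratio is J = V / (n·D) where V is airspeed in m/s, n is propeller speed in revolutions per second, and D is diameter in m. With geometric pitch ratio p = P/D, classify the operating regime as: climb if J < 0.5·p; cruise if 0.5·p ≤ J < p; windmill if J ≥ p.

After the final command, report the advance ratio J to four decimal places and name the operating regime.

set_propeller: D = 0.205 m, P = 0.172 m (p = P/D = 0.839024); state ← (V=0, rpm=0)
set_airspeed(88.76): V ← 88.76 m/s
throttle_to(6608): rpm ← 6608
adjust_airspeed(+8.7): V ← 88.76 +8.7 = 97.46 m/s
adjust_airspeed(+6.19): V ← 97.46 +6.19 = 103.65 m/s
set_airspeed(47.46): V ← 47.46 m/s
set_airspeed(28.68): V ← 28.68 m/s
adjust_airspeed(+8.35): V ← 28.68 +8.35 = 37.03 m/s
final state: V = 37.03 m/s, rpm = 6608 → n = rpm/60 = 110.133333 rev/s
J = V / (n·D) = 37.03 / (110.133333 × 0.205) = 1.640141
regime bands: climb J<0.4195 | cruise [0.4195, 0.8390) | windmill J≥0.8390
J = 1.6401 → windmill

J = 1.6401, regime = windmill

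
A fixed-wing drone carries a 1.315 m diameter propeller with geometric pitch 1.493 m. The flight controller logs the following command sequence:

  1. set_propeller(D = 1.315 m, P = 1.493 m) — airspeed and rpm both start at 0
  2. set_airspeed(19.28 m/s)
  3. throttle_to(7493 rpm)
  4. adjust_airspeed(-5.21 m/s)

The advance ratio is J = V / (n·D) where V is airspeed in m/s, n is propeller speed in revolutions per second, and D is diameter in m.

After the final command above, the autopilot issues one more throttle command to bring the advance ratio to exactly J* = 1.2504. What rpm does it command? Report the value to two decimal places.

rpm = 513.42

set_propeller: D = 1.315 m, P = 1.493 m (p = P/D = 1.135361); state ← (V=0, rpm=0)
set_airspeed(19.28): V ← 19.28 m/s
throttle_to(7493): rpm ← 7493
adjust_airspeed(-5.21): V ← 19.28 -5.21 = 14.07 m/s
final state: V = 14.07 m/s, rpm = 7493 → n = rpm/60 = 124.883333 rev/s
target J* = 1.2504; solve J* = V/(n·D) for n: n = V/(J*·D) = 14.07/(1.2504 × 1.315) = 8.556958 rev/s
rpm = 60·n = 513.417455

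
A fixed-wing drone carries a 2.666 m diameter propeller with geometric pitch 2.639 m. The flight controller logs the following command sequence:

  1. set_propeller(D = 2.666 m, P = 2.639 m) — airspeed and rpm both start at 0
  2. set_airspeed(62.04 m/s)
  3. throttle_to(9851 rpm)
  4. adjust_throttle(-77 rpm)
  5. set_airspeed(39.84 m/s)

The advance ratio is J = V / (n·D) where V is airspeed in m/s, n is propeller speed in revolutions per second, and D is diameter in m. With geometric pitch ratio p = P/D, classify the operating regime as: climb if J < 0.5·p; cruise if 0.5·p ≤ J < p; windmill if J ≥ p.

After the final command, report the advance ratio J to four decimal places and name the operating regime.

J = 0.0917, regime = climb

set_propeller: D = 2.666 m, P = 2.639 m (p = P/D = 0.989872); state ← (V=0, rpm=0)
set_airspeed(62.04): V ← 62.04 m/s
throttle_to(9851): rpm ← 9851
adjust_throttle(-77): rpm ← 9851 -77 = 9774
set_airspeed(39.84): V ← 39.84 m/s
final state: V = 39.84 m/s, rpm = 9774 → n = rpm/60 = 162.900000 rev/s
J = V / (n·D) = 39.84 / (162.900000 × 2.666) = 0.091736
regime bands: climb J<0.4949 | cruise [0.4949, 0.9899) | windmill J≥0.9899
J = 0.0917 → climb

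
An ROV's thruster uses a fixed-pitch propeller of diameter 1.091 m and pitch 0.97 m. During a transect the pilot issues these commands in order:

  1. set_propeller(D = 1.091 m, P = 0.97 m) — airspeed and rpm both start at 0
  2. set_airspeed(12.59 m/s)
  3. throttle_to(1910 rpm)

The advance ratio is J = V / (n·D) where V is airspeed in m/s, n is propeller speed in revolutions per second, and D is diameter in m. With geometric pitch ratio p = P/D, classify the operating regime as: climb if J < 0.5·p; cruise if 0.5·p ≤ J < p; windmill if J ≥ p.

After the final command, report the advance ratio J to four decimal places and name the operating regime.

set_propeller: D = 1.091 m, P = 0.97 m (p = P/D = 0.889093); state ← (V=0, rpm=0)
set_airspeed(12.59): V ← 12.59 m/s
throttle_to(1910): rpm ← 1910
final state: V = 12.59 m/s, rpm = 1910 → n = rpm/60 = 31.833333 rev/s
J = V / (n·D) = 12.59 / (31.833333 × 1.091) = 0.362509
regime bands: climb J<0.4445 | cruise [0.4445, 0.8891) | windmill J≥0.8891
J = 0.3625 → climb

J = 0.3625, regime = climb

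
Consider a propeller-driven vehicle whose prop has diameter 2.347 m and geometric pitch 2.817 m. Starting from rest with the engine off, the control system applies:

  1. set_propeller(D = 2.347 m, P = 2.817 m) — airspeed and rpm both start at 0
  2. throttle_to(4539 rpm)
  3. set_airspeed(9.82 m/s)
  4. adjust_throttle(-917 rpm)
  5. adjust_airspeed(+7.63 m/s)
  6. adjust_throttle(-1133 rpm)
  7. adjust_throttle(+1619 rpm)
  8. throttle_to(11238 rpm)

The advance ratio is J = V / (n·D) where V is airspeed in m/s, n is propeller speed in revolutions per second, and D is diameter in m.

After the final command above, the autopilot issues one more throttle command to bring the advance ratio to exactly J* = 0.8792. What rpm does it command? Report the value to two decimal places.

set_propeller: D = 2.347 m, P = 2.817 m (p = P/D = 1.200256); state ← (V=0, rpm=0)
throttle_to(4539): rpm ← 4539
set_airspeed(9.82): V ← 9.82 m/s
adjust_throttle(-917): rpm ← 4539 -917 = 3622
adjust_airspeed(+7.63): V ← 9.82 +7.63 = 17.45 m/s
adjust_throttle(-1133): rpm ← 3622 -1133 = 2489
adjust_throttle(+1619): rpm ← 2489 +1619 = 4108
throttle_to(11238): rpm ← 11238
final state: V = 17.45 m/s, rpm = 11238 → n = rpm/60 = 187.300000 rev/s
target J* = 0.8792; solve J* = V/(n·D) for n: n = V/(J*·D) = 17.45/(0.8792 × 2.347) = 8.456578 rev/s
rpm = 60·n = 507.394684

rpm = 507.39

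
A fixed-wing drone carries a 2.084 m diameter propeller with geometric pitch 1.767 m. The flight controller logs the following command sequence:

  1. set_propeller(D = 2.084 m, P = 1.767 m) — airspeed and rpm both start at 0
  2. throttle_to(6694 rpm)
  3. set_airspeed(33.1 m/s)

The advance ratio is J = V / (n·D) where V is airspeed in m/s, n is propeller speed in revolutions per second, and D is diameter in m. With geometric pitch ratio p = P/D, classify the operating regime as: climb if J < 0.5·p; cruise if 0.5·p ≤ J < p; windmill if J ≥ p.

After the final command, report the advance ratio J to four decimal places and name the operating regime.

J = 0.1424, regime = climb

set_propeller: D = 2.084 m, P = 1.767 m (p = P/D = 0.847889); state ← (V=0, rpm=0)
throttle_to(6694): rpm ← 6694
set_airspeed(33.1): V ← 33.1 m/s
final state: V = 33.1 m/s, rpm = 6694 → n = rpm/60 = 111.566667 rev/s
J = V / (n·D) = 33.1 / (111.566667 × 2.084) = 0.142363
regime bands: climb J<0.4239 | cruise [0.4239, 0.8479) | windmill J≥0.8479
J = 0.1424 → climb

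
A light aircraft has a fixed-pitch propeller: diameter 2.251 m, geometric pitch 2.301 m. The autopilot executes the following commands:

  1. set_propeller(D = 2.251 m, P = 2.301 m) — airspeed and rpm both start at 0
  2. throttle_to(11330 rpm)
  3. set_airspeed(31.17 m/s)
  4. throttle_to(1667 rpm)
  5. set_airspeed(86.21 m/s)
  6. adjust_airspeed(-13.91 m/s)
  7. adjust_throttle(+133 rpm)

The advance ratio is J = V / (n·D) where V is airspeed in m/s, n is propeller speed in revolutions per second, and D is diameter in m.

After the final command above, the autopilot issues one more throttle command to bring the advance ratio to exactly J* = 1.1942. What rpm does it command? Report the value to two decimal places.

set_propeller: D = 2.251 m, P = 2.301 m (p = P/D = 1.022212); state ← (V=0, rpm=0)
throttle_to(11330): rpm ← 11330
set_airspeed(31.17): V ← 31.17 m/s
throttle_to(1667): rpm ← 1667
set_airspeed(86.21): V ← 86.21 m/s
adjust_airspeed(-13.91): V ← 86.21 -13.91 = 72.3 m/s
adjust_throttle(+133): rpm ← 1667 +133 = 1800
final state: V = 72.3 m/s, rpm = 1800 → n = rpm/60 = 30.000000 rev/s
target J* = 1.1942; solve J* = V/(n·D) for n: n = V/(J*·D) = 72.3/(1.1942 × 2.251) = 26.895879 rev/s
rpm = 60·n = 1613.752715

rpm = 1613.75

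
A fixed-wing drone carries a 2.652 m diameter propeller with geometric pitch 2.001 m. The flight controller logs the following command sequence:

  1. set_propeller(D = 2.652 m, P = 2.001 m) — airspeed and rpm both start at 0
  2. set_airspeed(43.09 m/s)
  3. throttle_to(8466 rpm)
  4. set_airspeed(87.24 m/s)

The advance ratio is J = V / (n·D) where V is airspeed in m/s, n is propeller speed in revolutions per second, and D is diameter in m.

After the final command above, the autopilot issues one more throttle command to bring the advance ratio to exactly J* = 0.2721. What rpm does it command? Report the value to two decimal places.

rpm = 7253.79

set_propeller: D = 2.652 m, P = 2.001 m (p = P/D = 0.754525); state ← (V=0, rpm=0)
set_airspeed(43.09): V ← 43.09 m/s
throttle_to(8466): rpm ← 8466
set_airspeed(87.24): V ← 87.24 m/s
final state: V = 87.24 m/s, rpm = 8466 → n = rpm/60 = 141.100000 rev/s
target J* = 0.2721; solve J* = V/(n·D) for n: n = V/(J*·D) = 87.24/(0.2721 × 2.652) = 120.896463 rev/s
rpm = 60·n = 7253.787784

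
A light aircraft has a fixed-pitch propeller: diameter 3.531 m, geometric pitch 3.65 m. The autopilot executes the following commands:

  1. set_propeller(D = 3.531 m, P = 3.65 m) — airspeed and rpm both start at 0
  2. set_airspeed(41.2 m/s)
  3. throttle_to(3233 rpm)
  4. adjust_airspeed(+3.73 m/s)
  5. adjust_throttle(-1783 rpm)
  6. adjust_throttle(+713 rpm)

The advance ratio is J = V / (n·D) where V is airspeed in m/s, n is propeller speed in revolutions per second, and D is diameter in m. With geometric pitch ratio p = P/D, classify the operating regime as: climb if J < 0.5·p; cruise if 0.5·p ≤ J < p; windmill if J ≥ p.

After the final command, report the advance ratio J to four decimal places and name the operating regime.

set_propeller: D = 3.531 m, P = 3.65 m (p = P/D = 1.033702); state ← (V=0, rpm=0)
set_airspeed(41.2): V ← 41.2 m/s
throttle_to(3233): rpm ← 3233
adjust_airspeed(+3.73): V ← 41.2 +3.73 = 44.93 m/s
adjust_throttle(-1783): rpm ← 3233 -1783 = 1450
adjust_throttle(+713): rpm ← 1450 +713 = 2163
final state: V = 44.93 m/s, rpm = 2163 → n = rpm/60 = 36.050000 rev/s
J = V / (n·D) = 44.93 / (36.050000 × 3.531) = 0.352966
regime bands: climb J<0.5169 | cruise [0.5169, 1.0337) | windmill J≥1.0337
J = 0.3530 → climb

J = 0.3530, regime = climb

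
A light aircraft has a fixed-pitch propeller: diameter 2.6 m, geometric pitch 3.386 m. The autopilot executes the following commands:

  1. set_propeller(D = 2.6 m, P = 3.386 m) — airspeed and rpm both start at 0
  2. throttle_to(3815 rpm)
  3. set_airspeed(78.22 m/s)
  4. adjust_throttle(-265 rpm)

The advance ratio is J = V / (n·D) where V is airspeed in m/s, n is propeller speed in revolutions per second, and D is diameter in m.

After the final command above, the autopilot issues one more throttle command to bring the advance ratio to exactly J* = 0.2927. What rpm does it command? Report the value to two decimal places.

rpm = 6166.99

set_propeller: D = 2.6 m, P = 3.386 m (p = P/D = 1.302308); state ← (V=0, rpm=0)
throttle_to(3815): rpm ← 3815
set_airspeed(78.22): V ← 78.22 m/s
adjust_throttle(-265): rpm ← 3815 -265 = 3550
final state: V = 78.22 m/s, rpm = 3550 → n = rpm/60 = 59.166667 rev/s
target J* = 0.2927; solve J* = V/(n·D) for n: n = V/(J*·D) = 78.22/(0.2927 × 2.6) = 102.783107 rev/s
rpm = 60·n = 6166.986413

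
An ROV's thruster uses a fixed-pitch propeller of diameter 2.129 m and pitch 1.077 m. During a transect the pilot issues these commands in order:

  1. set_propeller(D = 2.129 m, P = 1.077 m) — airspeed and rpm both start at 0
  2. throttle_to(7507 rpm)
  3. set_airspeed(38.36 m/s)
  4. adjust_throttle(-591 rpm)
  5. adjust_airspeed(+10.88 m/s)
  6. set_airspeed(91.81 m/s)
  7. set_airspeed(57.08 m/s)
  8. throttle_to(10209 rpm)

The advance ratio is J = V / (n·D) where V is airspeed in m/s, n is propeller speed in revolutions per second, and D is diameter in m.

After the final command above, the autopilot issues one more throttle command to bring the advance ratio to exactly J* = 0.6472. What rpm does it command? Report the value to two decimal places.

set_propeller: D = 2.129 m, P = 1.077 m (p = P/D = 0.505871); state ← (V=0, rpm=0)
throttle_to(7507): rpm ← 7507
set_airspeed(38.36): V ← 38.36 m/s
adjust_throttle(-591): rpm ← 7507 -591 = 6916
adjust_airspeed(+10.88): V ← 38.36 +10.88 = 49.24 m/s
set_airspeed(91.81): V ← 91.81 m/s
set_airspeed(57.08): V ← 57.08 m/s
throttle_to(10209): rpm ← 10209
final state: V = 57.08 m/s, rpm = 10209 → n = rpm/60 = 170.150000 rev/s
target J* = 0.6472; solve J* = V/(n·D) for n: n = V/(J*·D) = 57.08/(0.6472 × 2.129) = 41.425694 rev/s
rpm = 60·n = 2485.541649

rpm = 2485.54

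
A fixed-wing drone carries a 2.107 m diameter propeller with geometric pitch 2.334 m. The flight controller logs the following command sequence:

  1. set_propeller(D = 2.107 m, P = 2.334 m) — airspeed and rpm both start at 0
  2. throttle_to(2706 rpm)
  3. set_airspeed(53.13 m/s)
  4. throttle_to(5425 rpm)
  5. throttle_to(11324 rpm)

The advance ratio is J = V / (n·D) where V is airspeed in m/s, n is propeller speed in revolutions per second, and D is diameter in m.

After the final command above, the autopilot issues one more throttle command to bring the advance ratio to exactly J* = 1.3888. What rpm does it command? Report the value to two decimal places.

set_propeller: D = 2.107 m, P = 2.334 m (p = P/D = 1.107736); state ← (V=0, rpm=0)
throttle_to(2706): rpm ← 2706
set_airspeed(53.13): V ← 53.13 m/s
throttle_to(5425): rpm ← 5425
throttle_to(11324): rpm ← 11324
final state: V = 53.13 m/s, rpm = 11324 → n = rpm/60 = 188.733333 rev/s
target J* = 1.3888; solve J* = V/(n·D) for n: n = V/(J*·D) = 53.13/(1.3888 × 2.107) = 18.156644 rev/s
rpm = 60·n = 1089.398625

rpm = 1089.40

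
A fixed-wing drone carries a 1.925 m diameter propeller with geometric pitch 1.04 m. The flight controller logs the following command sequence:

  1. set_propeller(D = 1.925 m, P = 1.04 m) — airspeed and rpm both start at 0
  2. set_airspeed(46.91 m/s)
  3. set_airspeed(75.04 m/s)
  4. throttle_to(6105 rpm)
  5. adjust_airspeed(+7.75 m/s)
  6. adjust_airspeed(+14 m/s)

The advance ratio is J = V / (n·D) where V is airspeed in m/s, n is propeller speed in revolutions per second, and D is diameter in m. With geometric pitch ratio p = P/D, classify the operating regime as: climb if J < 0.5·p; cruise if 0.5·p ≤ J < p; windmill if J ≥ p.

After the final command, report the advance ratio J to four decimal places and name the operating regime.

J = 0.4942, regime = cruise

set_propeller: D = 1.925 m, P = 1.04 m (p = P/D = 0.540260); state ← (V=0, rpm=0)
set_airspeed(46.91): V ← 46.91 m/s
set_airspeed(75.04): V ← 75.04 m/s
throttle_to(6105): rpm ← 6105
adjust_airspeed(+7.75): V ← 75.04 +7.75 = 82.79 m/s
adjust_airspeed(+14): V ← 82.79 +14 = 96.79 m/s
final state: V = 96.79 m/s, rpm = 6105 → n = rpm/60 = 101.750000 rev/s
J = V / (n·D) = 96.79 / (101.750000 × 1.925) = 0.494157
regime bands: climb J<0.2701 | cruise [0.2701, 0.5403) | windmill J≥0.5403
J = 0.4942 → cruise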